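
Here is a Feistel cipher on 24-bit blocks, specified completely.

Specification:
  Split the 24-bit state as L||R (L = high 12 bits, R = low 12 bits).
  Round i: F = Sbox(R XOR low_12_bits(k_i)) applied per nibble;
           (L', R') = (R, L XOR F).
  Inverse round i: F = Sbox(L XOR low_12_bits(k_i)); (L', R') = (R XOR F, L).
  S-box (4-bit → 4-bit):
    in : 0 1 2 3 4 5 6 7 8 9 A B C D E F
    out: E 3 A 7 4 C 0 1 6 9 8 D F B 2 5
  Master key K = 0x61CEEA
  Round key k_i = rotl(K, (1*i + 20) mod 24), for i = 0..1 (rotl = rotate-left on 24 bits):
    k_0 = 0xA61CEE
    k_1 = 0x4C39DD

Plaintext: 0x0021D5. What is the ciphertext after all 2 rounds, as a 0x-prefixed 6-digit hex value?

s_0 = plaintext = 0x0021D5
s_1 = Round(s_0, k_0) = 0x1D5B7F
s_2 = Round(s_1, k_1) = 0xB7FB5F

0xB7FB5F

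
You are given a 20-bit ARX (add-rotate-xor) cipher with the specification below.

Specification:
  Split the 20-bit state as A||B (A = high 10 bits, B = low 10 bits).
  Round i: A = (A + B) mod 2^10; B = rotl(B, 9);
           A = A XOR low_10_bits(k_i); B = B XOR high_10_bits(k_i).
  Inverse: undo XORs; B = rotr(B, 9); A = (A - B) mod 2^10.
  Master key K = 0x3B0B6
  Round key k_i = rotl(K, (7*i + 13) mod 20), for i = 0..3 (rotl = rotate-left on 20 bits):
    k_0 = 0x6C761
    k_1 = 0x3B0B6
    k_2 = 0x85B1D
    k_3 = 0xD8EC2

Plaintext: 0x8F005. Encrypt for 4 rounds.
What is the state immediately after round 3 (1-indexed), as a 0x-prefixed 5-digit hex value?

s_0 = plaintext = 0x8F005
s_1 = Round(s_0, k_0) = 0x483B3
s_2 = Round(s_1, k_1) = 0x19735
s_3 = Round(s_2, k_2) = 0x21D8C
s_4 = Round(s_3, k_3) = 0x347A5

0x21D8C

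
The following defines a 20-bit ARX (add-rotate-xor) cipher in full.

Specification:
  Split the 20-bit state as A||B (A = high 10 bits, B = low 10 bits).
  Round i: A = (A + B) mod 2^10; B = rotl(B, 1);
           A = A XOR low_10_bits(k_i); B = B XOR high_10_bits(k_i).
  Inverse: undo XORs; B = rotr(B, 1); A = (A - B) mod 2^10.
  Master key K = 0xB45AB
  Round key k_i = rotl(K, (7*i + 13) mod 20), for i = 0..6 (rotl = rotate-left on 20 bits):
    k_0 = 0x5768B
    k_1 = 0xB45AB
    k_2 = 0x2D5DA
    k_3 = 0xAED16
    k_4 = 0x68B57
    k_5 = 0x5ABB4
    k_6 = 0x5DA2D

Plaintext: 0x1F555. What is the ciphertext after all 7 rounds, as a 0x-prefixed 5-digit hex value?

s_0 = plaintext = 0x1F555
s_1 = Round(s_0, k_0) = 0xD67F7
s_2 = Round(s_1, k_1) = 0xBED3E
s_3 = Round(s_2, k_2) = 0x78EC9
s_4 = Round(s_3, k_3) = 0x6EB28
s_5 = Round(s_4, k_4) = 0xED7F3
s_6 = Round(s_5, k_5) = 0x0728D
s_7 = Round(s_6, k_6) = 0x2106D

0x2106D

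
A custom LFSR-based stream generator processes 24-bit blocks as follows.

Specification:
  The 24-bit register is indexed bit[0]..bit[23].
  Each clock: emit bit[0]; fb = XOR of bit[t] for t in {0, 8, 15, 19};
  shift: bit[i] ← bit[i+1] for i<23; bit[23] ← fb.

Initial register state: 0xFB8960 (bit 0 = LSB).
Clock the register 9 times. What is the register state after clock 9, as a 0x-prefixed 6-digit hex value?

reg_0 = 0xFB8960
clock 1: out=0, reg = 0xFDC4B0
clock 2: out=0, reg = 0x7EE258
clock 3: out=0, reg = 0x3F712C
clock 4: out=0, reg = 0x1FB896
clock 5: out=0, reg = 0x0FDC4B
clock 6: out=1, reg = 0x87EE25
clock 7: out=1, reg = 0x43F712
clock 8: out=0, reg = 0x21FB89
clock 9: out=1, reg = 0x90FDC4

0x90FDC4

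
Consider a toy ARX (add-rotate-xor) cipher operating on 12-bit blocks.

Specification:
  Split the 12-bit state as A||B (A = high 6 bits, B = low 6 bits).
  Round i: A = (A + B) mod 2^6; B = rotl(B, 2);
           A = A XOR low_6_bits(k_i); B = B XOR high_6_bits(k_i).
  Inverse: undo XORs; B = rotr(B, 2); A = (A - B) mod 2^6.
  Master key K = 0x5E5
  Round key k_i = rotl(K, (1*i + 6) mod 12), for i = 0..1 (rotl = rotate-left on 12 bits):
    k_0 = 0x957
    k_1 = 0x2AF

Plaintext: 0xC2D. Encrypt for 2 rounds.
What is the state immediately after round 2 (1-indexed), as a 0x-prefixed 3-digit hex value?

s_0 = plaintext = 0xC2D
s_1 = Round(s_0, k_0) = 0x293
s_2 = Round(s_1, k_1) = 0xC87

0xC87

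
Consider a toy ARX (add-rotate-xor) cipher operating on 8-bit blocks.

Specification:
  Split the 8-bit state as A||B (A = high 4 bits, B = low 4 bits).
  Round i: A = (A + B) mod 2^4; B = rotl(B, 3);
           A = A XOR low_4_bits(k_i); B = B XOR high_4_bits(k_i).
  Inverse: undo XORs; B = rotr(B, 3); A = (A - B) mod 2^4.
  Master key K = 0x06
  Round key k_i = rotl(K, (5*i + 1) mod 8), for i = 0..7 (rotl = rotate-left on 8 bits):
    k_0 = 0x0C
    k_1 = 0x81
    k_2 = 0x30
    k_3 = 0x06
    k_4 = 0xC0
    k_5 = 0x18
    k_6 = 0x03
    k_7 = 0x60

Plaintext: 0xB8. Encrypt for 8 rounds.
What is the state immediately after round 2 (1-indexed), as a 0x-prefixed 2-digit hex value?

0x2A

s_0 = plaintext = 0xB8
s_1 = Round(s_0, k_0) = 0xF4
s_2 = Round(s_1, k_1) = 0x2A
s_3 = Round(s_2, k_2) = 0xC6
s_4 = Round(s_3, k_3) = 0x43
s_5 = Round(s_4, k_4) = 0x75
s_6 = Round(s_5, k_5) = 0x4B
s_7 = Round(s_6, k_6) = 0xCD
s_8 = Round(s_7, k_7) = 0x98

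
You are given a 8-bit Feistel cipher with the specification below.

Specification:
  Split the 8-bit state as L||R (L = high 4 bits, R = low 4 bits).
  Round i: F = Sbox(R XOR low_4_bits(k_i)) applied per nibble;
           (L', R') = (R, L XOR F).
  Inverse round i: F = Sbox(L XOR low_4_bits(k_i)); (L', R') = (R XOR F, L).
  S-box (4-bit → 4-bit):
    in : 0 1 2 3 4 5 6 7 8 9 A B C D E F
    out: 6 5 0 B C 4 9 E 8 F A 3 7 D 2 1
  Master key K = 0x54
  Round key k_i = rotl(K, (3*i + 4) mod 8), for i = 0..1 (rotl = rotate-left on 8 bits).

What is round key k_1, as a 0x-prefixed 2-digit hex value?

K = 0x54
k_0 = rotl(K, (3*0+4) mod 8) = rotl(K, 4) = 0x45
k_1 = rotl(K, (3*1+4) mod 8) = rotl(K, 7) = 0x2A

0x2A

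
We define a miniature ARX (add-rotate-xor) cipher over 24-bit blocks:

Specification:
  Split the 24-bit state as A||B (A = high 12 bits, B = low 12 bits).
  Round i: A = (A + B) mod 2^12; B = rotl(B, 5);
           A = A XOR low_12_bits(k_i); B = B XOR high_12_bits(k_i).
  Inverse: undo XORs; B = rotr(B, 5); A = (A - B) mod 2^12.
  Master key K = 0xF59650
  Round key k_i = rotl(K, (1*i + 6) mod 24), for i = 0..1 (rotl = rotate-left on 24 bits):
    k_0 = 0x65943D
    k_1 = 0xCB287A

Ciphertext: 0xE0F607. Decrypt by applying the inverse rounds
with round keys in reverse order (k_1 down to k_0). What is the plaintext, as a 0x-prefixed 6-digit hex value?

s_0 = ciphertext = 0xE0F607
s_1 = InvRound(s_0, k_1) = 0xBA0AD5
s_2 = InvRound(s_1, k_0) = 0x939664

0x939664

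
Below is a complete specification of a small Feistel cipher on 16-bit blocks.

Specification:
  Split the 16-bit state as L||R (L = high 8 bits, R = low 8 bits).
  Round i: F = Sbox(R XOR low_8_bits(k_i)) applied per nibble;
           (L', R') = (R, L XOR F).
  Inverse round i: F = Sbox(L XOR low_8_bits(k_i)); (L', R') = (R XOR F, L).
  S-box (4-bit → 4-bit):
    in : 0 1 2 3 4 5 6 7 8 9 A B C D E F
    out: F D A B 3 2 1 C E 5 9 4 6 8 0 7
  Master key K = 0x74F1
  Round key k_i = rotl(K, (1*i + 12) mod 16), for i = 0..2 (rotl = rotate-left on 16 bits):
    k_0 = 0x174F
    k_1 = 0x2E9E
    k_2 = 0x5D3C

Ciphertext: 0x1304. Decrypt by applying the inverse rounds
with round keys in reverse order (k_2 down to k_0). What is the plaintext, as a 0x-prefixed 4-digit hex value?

0xA0AB

s_0 = ciphertext = 0x1304
s_1 = InvRound(s_0, k_2) = 0xA313
s_2 = InvRound(s_1, k_1) = 0xABA3
s_3 = InvRound(s_2, k_0) = 0xA0AB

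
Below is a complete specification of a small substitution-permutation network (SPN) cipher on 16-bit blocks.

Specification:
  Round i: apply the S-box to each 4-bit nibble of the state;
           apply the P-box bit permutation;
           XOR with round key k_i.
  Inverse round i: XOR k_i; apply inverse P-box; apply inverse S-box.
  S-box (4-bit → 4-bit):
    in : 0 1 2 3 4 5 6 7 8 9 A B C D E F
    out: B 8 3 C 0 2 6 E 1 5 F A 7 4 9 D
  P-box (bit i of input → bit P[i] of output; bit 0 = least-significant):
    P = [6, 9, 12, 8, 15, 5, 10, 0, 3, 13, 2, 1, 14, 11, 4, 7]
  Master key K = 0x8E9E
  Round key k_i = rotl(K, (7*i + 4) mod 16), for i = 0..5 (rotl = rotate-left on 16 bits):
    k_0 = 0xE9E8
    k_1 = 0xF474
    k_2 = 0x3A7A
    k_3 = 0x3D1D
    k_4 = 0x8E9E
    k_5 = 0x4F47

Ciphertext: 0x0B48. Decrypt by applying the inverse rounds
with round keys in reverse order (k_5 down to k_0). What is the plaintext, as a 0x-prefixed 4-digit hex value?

0x9C56

s_0 = ciphertext = 0x0B48
s_1 = InvRound(s_0, k_5) = 0x8F34
s_2 = InvRound(s_1, k_4) = 0x1E51
s_3 = InvRound(s_2, k_3) = 0x4C40
s_4 = InvRound(s_3, k_2) = 0x9066
s_5 = InvRound(s_4, k_1) = 0x9BD4
s_6 = InvRound(s_5, k_0) = 0x9C56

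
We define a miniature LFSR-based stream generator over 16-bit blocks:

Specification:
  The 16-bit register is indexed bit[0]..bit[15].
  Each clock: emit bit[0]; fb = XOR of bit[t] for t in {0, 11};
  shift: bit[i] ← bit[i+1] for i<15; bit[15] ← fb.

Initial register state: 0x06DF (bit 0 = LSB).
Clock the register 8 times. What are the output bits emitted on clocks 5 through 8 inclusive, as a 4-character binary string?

reg_0 = 0x06DF
clock 1: out=1, reg = 0x836F
clock 2: out=1, reg = 0xC1B7
clock 3: out=1, reg = 0xE0DB
clock 4: out=1, reg = 0xF06D
clock 5: out=1, reg = 0xF836
clock 6: out=0, reg = 0xFC1B
clock 7: out=1, reg = 0x7E0D
clock 8: out=1, reg = 0x3F06

1011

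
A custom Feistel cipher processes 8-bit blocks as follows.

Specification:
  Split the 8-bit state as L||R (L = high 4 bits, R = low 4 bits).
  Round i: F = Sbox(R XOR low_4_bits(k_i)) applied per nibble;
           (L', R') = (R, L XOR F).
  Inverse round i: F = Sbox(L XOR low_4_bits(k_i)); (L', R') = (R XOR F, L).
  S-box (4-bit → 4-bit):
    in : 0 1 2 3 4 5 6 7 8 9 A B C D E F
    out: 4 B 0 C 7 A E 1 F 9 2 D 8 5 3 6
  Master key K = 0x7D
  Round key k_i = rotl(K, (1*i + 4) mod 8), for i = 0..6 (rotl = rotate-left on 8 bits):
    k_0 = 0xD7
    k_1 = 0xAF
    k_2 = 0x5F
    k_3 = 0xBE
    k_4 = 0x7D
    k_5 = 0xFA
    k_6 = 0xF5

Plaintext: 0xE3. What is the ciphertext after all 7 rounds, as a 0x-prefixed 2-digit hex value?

s_0 = plaintext = 0xE3
s_1 = Round(s_0, k_0) = 0x39
s_2 = Round(s_1, k_1) = 0x9D
s_3 = Round(s_2, k_2) = 0xD9
s_4 = Round(s_3, k_3) = 0x9C
s_5 = Round(s_4, k_4) = 0xC2
s_6 = Round(s_5, k_5) = 0x23
s_7 = Round(s_6, k_6) = 0x3C

0x3C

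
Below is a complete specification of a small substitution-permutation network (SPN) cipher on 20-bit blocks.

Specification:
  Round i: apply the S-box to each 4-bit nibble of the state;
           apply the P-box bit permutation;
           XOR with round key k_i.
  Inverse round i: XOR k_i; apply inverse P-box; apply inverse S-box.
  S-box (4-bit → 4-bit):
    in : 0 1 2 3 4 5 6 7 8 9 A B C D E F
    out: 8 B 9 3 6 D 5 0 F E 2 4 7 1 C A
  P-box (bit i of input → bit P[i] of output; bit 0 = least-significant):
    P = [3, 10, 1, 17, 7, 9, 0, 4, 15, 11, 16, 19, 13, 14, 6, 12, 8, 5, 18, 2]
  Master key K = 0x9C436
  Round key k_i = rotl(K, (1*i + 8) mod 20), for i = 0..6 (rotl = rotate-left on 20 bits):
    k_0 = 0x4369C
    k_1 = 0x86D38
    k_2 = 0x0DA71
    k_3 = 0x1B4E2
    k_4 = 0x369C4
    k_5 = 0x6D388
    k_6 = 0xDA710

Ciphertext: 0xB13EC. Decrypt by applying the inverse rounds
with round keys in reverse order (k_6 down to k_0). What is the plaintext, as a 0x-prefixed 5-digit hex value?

s_0 = ciphertext = 0xB13EC
s_1 = InvRound(s_0, k_6) = 0x95D21
s_2 = InvRound(s_1, k_5) = 0x478C1
s_3 = InvRound(s_2, k_4) = 0x50BB0
s_4 = InvRound(s_3, k_3) = 0x653F4
s_5 = InvRound(s_4, k_2) = 0x57360
s_6 = InvRound(s_5, k_1) = 0xBE9F3
s_7 = InvRound(s_6, k_0) = 0x89848

0x89848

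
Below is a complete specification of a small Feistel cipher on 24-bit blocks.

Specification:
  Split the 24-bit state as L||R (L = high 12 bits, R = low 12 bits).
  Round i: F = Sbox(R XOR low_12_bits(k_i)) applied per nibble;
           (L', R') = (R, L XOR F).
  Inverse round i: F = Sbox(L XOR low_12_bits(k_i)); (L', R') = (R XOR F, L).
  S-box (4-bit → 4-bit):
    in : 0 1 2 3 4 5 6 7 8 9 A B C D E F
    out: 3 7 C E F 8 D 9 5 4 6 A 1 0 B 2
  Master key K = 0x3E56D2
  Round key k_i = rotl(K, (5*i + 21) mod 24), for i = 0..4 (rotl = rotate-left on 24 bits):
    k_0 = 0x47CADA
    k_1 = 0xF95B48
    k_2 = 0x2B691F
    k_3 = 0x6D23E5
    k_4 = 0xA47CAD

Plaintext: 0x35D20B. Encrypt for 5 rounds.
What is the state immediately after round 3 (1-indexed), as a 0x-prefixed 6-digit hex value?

s_0 = plaintext = 0x35D20B
s_1 = Round(s_0, k_0) = 0x20B65A
s_2 = Round(s_1, k_1) = 0x65A277
s_3 = Round(s_2, k_2) = 0x277C8F
s_4 = Round(s_3, k_3) = 0xC8F0A1
s_5 = Round(s_4, k_4) = 0x0A1DBE

0x277C8F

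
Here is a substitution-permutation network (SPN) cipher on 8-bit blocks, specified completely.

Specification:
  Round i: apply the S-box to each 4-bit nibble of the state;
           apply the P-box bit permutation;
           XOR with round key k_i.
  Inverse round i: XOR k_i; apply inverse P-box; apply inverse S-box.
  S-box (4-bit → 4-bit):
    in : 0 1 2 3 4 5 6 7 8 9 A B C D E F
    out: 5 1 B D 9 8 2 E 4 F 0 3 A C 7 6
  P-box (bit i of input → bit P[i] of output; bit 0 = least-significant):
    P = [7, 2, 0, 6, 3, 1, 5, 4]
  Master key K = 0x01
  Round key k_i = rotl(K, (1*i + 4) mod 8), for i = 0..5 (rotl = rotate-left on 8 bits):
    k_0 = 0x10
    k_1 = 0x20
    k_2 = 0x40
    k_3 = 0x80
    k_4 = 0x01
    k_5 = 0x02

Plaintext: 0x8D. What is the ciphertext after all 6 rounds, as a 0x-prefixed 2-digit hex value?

s_0 = plaintext = 0x8D
s_1 = Round(s_0, k_0) = 0x71
s_2 = Round(s_1, k_1) = 0x92
s_3 = Round(s_2, k_2) = 0xBE
s_4 = Round(s_3, k_3) = 0x0F
s_5 = Round(s_4, k_4) = 0x2C
s_6 = Round(s_5, k_5) = 0x5C

0x5C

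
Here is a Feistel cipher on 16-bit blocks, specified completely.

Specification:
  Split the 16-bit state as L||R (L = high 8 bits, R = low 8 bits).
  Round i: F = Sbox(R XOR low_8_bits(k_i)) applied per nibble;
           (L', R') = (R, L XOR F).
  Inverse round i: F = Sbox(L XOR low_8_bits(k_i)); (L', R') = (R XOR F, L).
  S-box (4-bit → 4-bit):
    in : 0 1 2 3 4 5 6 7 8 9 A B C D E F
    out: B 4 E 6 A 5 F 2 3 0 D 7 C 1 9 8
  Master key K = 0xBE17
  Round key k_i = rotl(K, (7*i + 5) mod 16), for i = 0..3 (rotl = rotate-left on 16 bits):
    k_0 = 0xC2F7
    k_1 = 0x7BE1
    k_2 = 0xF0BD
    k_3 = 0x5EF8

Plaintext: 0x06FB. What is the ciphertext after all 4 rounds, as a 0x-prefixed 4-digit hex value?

0xFE13

s_0 = plaintext = 0x06FB
s_1 = Round(s_0, k_0) = 0xFBBA
s_2 = Round(s_1, k_1) = 0xBAAC
s_3 = Round(s_2, k_2) = 0xACFE
s_4 = Round(s_3, k_3) = 0xFE13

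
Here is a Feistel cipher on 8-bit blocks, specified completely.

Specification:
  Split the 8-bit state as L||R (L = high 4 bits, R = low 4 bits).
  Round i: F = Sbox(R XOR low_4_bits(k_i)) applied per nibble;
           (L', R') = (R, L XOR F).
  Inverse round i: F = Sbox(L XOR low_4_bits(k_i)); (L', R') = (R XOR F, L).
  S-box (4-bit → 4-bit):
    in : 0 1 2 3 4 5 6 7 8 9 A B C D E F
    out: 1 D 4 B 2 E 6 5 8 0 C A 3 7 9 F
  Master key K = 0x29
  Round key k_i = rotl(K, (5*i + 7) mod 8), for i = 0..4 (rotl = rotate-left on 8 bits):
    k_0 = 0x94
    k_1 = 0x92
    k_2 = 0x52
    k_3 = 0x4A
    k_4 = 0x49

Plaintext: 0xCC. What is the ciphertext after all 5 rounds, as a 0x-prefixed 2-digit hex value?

0xC2

s_0 = plaintext = 0xCC
s_1 = Round(s_0, k_0) = 0xC4
s_2 = Round(s_1, k_1) = 0x4A
s_3 = Round(s_2, k_2) = 0xAC
s_4 = Round(s_3, k_3) = 0xCC
s_5 = Round(s_4, k_4) = 0xC2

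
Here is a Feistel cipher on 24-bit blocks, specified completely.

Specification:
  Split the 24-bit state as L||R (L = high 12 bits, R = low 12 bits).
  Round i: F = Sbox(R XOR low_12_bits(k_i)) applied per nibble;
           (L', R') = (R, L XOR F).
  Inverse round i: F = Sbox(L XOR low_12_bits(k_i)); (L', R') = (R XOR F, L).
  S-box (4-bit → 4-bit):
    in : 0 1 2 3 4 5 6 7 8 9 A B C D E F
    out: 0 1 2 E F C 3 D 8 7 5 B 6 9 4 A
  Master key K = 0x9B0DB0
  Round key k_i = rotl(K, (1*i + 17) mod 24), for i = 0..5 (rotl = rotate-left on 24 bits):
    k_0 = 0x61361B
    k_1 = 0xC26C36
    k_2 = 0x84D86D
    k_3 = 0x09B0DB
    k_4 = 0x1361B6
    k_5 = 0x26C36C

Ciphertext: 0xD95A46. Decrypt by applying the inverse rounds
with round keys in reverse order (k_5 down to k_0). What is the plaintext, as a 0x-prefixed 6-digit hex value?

s_0 = ciphertext = 0xD95A46
s_1 = InvRound(s_0, k_5) = 0xEE1D95
s_2 = InvRound(s_1, k_4) = 0x758EE1
s_3 = InvRound(s_2, k_3) = 0x36F758
s_4 = InvRound(s_3, k_2) = 0xC5A36F
s_5 = InvRound(s_4, k_1) = 0x359C5A
s_6 = InvRound(s_5, k_0) = 0x0A8359

0x0A8359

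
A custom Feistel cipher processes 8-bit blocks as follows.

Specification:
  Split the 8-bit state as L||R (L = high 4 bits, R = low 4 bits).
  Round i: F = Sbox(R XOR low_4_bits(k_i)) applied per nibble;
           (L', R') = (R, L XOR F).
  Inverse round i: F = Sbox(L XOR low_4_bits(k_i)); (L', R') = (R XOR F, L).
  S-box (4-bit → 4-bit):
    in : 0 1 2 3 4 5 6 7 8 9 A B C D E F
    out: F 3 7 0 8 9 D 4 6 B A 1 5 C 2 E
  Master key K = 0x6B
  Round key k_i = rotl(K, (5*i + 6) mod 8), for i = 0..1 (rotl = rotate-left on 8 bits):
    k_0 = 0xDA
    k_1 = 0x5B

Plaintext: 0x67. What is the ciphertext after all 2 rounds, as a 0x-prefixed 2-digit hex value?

0xA4

s_0 = plaintext = 0x67
s_1 = Round(s_0, k_0) = 0x7A
s_2 = Round(s_1, k_1) = 0xA4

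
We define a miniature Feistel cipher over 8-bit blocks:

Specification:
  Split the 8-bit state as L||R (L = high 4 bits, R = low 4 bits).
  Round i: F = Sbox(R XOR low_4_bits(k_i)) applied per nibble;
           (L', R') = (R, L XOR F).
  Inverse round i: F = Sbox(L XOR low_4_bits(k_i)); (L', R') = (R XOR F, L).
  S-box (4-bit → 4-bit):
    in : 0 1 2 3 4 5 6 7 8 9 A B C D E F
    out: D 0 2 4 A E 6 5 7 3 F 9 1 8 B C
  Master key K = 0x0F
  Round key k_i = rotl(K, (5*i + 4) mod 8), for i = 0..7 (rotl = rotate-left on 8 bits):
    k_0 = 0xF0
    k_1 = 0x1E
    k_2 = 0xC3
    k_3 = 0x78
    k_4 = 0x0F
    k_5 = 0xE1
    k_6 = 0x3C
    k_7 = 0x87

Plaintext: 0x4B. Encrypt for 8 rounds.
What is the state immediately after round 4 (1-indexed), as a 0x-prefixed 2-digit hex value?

s_0 = plaintext = 0x4B
s_1 = Round(s_0, k_0) = 0xBD
s_2 = Round(s_1, k_1) = 0xDF
s_3 = Round(s_2, k_2) = 0xFC
s_4 = Round(s_3, k_3) = 0xC5
s_5 = Round(s_4, k_4) = 0x53
s_6 = Round(s_5, k_5) = 0x37
s_7 = Round(s_6, k_6) = 0x7A
s_8 = Round(s_7, k_7) = 0xAF

0xC5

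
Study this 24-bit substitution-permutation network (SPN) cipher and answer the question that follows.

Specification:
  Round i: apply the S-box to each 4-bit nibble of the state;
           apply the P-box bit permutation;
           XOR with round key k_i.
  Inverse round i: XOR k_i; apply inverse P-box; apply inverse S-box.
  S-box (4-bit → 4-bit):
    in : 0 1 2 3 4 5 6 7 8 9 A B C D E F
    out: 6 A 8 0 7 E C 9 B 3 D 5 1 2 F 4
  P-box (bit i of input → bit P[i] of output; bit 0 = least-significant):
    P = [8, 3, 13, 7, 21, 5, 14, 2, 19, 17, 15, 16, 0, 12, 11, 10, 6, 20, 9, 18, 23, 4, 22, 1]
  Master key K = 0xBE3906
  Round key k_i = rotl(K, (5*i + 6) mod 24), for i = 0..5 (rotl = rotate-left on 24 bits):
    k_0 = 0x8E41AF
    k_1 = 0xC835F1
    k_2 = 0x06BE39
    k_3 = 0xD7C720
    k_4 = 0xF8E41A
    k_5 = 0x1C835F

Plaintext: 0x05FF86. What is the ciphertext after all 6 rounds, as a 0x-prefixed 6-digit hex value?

s_0 = plaintext = 0x05FF86
s_1 = Round(s_0, k_0) = 0xFAEB1B
s_2 = Round(s_1, k_1) = 0x848A94
s_3 = Round(s_2, k_2) = 0xBF0942
s_4 = Round(s_3, k_3) = 0x3D9D80
s_5 = Round(s_4, k_4) = 0xCAD437
s_6 = Round(s_5, k_5) = 0x92109F

0x92109F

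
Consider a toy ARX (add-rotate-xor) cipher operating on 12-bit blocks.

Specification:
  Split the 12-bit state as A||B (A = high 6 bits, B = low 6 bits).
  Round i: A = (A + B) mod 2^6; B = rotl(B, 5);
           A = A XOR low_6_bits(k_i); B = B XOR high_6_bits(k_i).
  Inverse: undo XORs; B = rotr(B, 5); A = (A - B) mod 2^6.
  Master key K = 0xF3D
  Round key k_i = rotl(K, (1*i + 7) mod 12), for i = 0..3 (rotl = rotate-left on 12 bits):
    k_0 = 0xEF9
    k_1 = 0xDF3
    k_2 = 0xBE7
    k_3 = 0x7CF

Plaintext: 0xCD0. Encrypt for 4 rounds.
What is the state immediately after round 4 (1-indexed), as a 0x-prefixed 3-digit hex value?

s_0 = plaintext = 0xCD0
s_1 = Round(s_0, k_0) = 0xEB3
s_2 = Round(s_1, k_1) = 0x78E
s_3 = Round(s_2, k_2) = 0x2E8
s_4 = Round(s_3, k_3) = 0xF0B

0xF0B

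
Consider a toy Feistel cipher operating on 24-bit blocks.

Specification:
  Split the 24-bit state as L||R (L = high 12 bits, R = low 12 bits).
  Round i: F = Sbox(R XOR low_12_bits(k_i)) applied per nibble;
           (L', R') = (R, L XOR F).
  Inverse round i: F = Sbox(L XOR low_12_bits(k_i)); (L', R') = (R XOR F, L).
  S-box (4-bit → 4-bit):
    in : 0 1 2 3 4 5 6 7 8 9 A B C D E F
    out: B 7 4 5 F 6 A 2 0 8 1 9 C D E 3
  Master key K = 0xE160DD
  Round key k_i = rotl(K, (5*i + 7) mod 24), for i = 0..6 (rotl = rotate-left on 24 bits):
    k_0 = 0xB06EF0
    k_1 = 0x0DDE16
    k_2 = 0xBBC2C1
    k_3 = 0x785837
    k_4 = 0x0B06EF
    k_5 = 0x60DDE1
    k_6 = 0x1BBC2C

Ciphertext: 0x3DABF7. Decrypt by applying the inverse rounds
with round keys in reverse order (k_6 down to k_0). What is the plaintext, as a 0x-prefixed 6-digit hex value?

0xEE0C78

s_0 = ciphertext = 0x3DABF7
s_1 = InvRound(s_0, k_6) = 0x8CD3DA
s_2 = InvRound(s_1, k_5) = 0x5968CD
s_3 = InvRound(s_2, k_4) = 0xDE5596
s_4 = InvRound(s_3, k_3) = 0x342DE5
s_5 = InvRound(s_4, k_2) = 0xAE0342
s_6 = InvRound(s_5, k_1) = 0xC78AE0
s_7 = InvRound(s_6, k_0) = 0xEE0C78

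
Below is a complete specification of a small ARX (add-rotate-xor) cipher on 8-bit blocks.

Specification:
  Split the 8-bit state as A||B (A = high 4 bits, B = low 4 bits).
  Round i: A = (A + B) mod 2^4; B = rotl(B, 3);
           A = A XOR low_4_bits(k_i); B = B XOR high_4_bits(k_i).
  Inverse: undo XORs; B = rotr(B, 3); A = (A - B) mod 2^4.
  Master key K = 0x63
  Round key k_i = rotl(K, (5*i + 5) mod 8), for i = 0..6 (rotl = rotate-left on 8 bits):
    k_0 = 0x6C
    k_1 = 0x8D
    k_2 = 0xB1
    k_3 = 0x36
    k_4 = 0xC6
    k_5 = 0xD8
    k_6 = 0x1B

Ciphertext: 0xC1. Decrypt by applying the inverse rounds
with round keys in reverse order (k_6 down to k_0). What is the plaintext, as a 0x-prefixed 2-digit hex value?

s_0 = ciphertext = 0xC1
s_1 = InvRound(s_0, k_6) = 0x70
s_2 = InvRound(s_1, k_5) = 0x4B
s_3 = InvRound(s_2, k_4) = 0x4E
s_4 = InvRound(s_3, k_3) = 0x7B
s_5 = InvRound(s_4, k_2) = 0x60
s_6 = InvRound(s_5, k_1) = 0xA1
s_7 = InvRound(s_6, k_0) = 0x8E

0x8E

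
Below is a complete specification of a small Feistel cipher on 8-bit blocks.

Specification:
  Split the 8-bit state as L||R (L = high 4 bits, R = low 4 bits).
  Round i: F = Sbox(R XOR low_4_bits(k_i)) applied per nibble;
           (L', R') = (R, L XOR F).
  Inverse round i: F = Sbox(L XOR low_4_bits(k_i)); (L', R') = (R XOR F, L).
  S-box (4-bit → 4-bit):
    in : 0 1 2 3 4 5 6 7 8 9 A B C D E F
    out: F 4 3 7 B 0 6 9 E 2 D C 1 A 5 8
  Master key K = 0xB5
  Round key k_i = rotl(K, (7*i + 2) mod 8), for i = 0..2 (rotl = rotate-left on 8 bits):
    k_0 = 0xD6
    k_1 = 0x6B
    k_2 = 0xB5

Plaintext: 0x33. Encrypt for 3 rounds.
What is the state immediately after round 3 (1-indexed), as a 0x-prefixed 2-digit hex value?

0xDD

s_0 = plaintext = 0x33
s_1 = Round(s_0, k_0) = 0x33
s_2 = Round(s_1, k_1) = 0x3D
s_3 = Round(s_2, k_2) = 0xDD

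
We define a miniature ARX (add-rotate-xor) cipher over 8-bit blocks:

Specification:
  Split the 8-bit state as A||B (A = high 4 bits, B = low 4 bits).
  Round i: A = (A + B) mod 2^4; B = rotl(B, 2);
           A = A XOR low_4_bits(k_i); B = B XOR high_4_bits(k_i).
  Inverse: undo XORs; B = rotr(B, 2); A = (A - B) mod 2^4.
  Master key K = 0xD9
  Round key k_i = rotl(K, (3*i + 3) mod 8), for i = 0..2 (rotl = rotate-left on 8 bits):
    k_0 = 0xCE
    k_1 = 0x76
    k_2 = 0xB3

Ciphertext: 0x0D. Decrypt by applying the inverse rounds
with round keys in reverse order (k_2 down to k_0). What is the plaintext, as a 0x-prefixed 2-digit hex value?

s_0 = ciphertext = 0x0D
s_1 = InvRound(s_0, k_2) = 0xA9
s_2 = InvRound(s_1, k_1) = 0x1B
s_3 = InvRound(s_2, k_0) = 0x2D

0x2D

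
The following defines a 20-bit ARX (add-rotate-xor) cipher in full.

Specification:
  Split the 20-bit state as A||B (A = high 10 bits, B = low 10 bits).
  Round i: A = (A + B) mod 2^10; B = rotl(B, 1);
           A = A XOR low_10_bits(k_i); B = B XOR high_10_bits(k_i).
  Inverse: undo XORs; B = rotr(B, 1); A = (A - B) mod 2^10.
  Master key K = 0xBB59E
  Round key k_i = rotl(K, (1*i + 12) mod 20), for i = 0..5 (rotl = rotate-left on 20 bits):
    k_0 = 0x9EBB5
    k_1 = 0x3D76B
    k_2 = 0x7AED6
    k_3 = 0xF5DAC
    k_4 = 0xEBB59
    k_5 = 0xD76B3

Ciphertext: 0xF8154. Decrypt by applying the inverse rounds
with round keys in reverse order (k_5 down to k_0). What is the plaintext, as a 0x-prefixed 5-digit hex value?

s_0 = ciphertext = 0xF8154
s_1 = InvRound(s_0, k_5) = 0x93F04
s_2 = InvRound(s_1, k_4) = 0x30455
s_3 = InvRound(s_2, k_3) = 0xEB1C1
s_4 = InvRound(s_3, k_2) = 0x59415
s_5 = InvRound(s_4, k_1) = 0x67870
s_6 = InvRound(s_5, k_0) = 0x49905

0x49905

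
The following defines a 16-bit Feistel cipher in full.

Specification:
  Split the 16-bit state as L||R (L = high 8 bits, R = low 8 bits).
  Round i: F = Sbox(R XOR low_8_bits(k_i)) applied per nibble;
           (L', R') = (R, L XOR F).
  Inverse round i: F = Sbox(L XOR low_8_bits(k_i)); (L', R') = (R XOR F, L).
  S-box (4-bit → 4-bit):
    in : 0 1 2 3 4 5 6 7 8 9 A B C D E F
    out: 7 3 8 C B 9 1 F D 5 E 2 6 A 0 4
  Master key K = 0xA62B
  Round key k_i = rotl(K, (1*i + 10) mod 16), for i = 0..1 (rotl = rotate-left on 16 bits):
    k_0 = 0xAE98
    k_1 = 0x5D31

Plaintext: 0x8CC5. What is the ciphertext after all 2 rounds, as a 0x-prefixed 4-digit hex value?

s_0 = plaintext = 0x8CC5
s_1 = Round(s_0, k_0) = 0xC516
s_2 = Round(s_1, k_1) = 0x164A

0x164A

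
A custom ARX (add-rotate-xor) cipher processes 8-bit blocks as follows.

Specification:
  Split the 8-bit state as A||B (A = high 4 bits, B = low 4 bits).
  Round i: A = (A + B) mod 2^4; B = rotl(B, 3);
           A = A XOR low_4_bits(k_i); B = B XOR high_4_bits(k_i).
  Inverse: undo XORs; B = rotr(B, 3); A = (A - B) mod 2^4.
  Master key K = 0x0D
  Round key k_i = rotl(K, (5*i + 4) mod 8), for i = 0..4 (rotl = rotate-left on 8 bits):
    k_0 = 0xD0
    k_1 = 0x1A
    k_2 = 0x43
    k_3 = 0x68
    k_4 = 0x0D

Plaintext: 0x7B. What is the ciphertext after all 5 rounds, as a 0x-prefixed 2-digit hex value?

0x30

s_0 = plaintext = 0x7B
s_1 = Round(s_0, k_0) = 0x20
s_2 = Round(s_1, k_1) = 0x81
s_3 = Round(s_2, k_2) = 0xAC
s_4 = Round(s_3, k_3) = 0xE0
s_5 = Round(s_4, k_4) = 0x30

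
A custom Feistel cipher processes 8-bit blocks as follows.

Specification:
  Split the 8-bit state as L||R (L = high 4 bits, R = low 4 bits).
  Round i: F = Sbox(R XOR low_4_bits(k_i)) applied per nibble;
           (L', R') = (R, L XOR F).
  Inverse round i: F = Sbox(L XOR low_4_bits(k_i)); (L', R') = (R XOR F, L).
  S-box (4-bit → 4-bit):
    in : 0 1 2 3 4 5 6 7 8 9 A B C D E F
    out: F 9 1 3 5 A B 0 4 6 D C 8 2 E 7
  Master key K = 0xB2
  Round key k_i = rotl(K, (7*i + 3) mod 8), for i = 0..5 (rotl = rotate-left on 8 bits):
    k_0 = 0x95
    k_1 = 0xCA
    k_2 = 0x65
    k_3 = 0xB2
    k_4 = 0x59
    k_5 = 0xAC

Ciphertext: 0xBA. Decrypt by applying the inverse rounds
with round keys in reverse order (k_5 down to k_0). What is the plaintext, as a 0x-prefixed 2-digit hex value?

0x04

s_0 = ciphertext = 0xBA
s_1 = InvRound(s_0, k_5) = 0xAB
s_2 = InvRound(s_1, k_4) = 0x8A
s_3 = InvRound(s_2, k_3) = 0x78
s_4 = InvRound(s_3, k_2) = 0x97
s_5 = InvRound(s_4, k_1) = 0x49
s_6 = InvRound(s_5, k_0) = 0x04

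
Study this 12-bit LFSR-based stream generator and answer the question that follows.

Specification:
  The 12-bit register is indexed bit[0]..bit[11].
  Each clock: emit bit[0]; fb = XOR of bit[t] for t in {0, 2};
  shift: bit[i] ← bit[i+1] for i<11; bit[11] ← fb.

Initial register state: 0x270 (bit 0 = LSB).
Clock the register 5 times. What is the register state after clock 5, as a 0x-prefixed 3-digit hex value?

0x613

reg_0 = 0x270
clock 1: out=0, reg = 0x138
clock 2: out=0, reg = 0x09C
clock 3: out=0, reg = 0x84E
clock 4: out=0, reg = 0xC27
clock 5: out=1, reg = 0x613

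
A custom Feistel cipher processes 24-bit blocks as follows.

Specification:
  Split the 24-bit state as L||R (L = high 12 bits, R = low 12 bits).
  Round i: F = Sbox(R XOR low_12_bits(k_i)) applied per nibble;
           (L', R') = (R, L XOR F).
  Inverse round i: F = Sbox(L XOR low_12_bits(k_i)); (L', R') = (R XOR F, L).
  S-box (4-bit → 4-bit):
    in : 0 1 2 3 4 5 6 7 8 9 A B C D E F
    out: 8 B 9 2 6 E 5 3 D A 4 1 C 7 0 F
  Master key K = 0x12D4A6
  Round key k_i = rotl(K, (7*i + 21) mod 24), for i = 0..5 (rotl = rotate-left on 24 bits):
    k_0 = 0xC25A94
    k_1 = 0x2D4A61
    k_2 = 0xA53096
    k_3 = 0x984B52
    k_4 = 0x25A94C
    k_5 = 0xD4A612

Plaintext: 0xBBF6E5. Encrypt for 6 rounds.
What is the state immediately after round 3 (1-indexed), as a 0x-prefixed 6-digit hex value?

0x1EBCB3

s_0 = plaintext = 0xBBF6E5
s_1 = Round(s_0, k_0) = 0x6E5784
s_2 = Round(s_1, k_1) = 0x7841EB
s_3 = Round(s_2, k_2) = 0x1EBCB3
s_4 = Round(s_3, k_3) = 0xCB32E0
s_5 = Round(s_4, k_4) = 0x2E0DFF
s_6 = Round(s_5, k_5) = 0xDFF3E7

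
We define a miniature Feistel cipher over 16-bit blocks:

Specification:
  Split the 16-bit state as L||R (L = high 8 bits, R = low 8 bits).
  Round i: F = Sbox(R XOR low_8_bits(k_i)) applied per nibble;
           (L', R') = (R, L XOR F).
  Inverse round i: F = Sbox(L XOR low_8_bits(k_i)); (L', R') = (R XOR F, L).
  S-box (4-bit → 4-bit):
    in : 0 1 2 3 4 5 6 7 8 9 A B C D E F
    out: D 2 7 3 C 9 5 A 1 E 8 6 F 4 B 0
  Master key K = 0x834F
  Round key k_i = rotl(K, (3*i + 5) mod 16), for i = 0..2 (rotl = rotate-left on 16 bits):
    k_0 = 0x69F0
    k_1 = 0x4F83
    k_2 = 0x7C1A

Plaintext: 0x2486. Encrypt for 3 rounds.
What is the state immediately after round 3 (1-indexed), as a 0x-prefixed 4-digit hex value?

s_0 = plaintext = 0x2486
s_1 = Round(s_0, k_0) = 0x8681
s_2 = Round(s_1, k_1) = 0x8151
s_3 = Round(s_2, k_2) = 0x5147

0x5147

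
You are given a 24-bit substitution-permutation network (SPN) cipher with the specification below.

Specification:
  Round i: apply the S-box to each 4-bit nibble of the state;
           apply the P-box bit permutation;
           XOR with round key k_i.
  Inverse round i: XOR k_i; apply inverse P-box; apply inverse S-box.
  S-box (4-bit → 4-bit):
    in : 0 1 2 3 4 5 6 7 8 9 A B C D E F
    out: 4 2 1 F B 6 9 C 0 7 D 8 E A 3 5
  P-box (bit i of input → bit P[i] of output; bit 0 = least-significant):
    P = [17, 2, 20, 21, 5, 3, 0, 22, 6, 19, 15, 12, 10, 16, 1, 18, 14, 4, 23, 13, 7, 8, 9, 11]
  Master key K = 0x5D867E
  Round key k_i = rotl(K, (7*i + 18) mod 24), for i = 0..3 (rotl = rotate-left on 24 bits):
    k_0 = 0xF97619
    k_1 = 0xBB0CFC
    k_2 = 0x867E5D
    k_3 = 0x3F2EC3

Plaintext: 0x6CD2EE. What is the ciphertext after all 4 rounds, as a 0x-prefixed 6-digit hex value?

s_0 = plaintext = 0x6CD2EE
s_1 = Round(s_0, k_0) = 0x7E5EE5
s_2 = Round(s_1, k_1) = 0xA24682
s_3 = Round(s_2, k_2) = 0x81209D
s_4 = Round(s_3, k_3) = 0x1FAAFE

0x1FAAFE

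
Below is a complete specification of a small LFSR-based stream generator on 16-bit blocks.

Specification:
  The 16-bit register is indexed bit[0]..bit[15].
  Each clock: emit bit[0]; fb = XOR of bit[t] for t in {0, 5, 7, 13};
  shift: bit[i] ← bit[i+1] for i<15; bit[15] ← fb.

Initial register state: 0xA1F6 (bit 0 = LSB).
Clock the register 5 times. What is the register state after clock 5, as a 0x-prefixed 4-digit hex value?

reg_0 = 0xA1F6
clock 1: out=0, reg = 0xD0FB
clock 2: out=1, reg = 0xE87D
clock 3: out=1, reg = 0xF43E
clock 4: out=0, reg = 0x7A1F
clock 5: out=1, reg = 0x3D0F

0x3D0F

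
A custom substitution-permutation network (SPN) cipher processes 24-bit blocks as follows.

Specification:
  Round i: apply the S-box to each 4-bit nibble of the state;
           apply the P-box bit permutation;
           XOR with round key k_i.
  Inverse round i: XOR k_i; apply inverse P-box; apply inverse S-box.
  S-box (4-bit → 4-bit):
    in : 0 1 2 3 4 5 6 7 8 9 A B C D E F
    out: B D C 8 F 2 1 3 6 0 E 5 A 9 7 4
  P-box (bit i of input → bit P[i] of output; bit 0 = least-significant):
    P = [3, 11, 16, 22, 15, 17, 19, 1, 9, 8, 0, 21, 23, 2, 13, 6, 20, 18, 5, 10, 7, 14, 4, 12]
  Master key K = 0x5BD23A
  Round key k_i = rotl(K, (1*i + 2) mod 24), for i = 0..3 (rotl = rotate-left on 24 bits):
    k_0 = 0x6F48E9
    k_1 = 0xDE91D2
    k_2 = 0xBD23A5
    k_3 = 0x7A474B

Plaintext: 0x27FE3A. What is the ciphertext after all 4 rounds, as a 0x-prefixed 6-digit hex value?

0xF46609

s_0 = plaintext = 0x27FE3A
s_1 = Round(s_0, k_0) = 0x3A73FA
s_2 = Round(s_1, k_1) = 0x338DF6
s_3 = Round(s_2, k_2) = 0x9515A9
s_4 = Round(s_3, k_3) = 0xF46609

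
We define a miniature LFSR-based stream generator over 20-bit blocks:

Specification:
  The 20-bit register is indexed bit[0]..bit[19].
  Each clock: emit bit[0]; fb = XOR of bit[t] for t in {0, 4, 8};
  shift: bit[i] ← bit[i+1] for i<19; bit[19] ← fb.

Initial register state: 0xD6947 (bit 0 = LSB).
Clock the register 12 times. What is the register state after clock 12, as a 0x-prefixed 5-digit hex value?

reg_0 = 0xD6947
clock 1: out=1, reg = 0x6B4A3
clock 2: out=1, reg = 0xB5A51
clock 3: out=1, reg = 0x5AD28
clock 4: out=0, reg = 0xAD694
clock 5: out=0, reg = 0xD6B4A
clock 6: out=0, reg = 0xEB5A5
clock 7: out=1, reg = 0x75AD2
clock 8: out=0, reg = 0xBAD69
clock 9: out=1, reg = 0x5D6B4
clock 10: out=0, reg = 0xAEB5A
clock 11: out=0, reg = 0x575AD
clock 12: out=1, reg = 0x2BAD6

0x2BAD6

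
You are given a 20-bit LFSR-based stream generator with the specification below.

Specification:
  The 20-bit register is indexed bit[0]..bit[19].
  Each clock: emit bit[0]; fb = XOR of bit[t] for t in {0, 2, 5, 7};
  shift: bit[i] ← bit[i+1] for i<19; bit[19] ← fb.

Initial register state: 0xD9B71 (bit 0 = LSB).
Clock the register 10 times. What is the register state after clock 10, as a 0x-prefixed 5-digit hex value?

0x90366

reg_0 = 0xD9B71
clock 1: out=1, reg = 0x6CDB8
clock 2: out=0, reg = 0x366DC
clock 3: out=0, reg = 0x1B36E
clock 4: out=0, reg = 0x0D9B7
clock 5: out=1, reg = 0x06CDB
clock 6: out=1, reg = 0x0366D
clock 7: out=1, reg = 0x81B36
clock 8: out=0, reg = 0x40D9B
clock 9: out=1, reg = 0x206CD
clock 10: out=1, reg = 0x90366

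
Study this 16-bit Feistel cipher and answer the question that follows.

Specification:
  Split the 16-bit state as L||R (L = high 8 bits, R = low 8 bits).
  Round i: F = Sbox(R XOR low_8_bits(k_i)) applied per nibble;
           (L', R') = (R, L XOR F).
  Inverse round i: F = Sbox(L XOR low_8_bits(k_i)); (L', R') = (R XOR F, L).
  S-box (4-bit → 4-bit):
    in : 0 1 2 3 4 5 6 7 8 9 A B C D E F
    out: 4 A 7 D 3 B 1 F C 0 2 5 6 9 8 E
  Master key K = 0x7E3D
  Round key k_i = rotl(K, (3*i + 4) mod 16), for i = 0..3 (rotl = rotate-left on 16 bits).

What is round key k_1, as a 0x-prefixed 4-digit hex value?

K = 0x7E3D
k_0 = rotl(K, (3*0+4) mod 16) = rotl(K, 4) = 0xE3D7
k_1 = rotl(K, (3*1+4) mod 16) = rotl(K, 7) = 0x1EBF

0x1EBF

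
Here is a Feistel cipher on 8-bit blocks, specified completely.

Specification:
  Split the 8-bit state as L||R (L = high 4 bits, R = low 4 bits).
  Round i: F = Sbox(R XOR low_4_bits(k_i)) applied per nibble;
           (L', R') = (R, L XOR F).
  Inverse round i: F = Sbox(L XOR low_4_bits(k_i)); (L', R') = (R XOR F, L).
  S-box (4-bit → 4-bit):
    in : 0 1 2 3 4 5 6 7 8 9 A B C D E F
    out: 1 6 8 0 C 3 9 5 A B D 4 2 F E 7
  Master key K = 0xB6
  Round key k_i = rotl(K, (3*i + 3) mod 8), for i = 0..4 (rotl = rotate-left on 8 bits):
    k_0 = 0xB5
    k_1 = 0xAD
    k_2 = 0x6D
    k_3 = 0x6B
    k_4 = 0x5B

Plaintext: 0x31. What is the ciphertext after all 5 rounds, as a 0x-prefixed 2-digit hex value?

0x39

s_0 = plaintext = 0x31
s_1 = Round(s_0, k_0) = 0x1F
s_2 = Round(s_1, k_1) = 0xF9
s_3 = Round(s_2, k_2) = 0x93
s_4 = Round(s_3, k_3) = 0x33
s_5 = Round(s_4, k_4) = 0x39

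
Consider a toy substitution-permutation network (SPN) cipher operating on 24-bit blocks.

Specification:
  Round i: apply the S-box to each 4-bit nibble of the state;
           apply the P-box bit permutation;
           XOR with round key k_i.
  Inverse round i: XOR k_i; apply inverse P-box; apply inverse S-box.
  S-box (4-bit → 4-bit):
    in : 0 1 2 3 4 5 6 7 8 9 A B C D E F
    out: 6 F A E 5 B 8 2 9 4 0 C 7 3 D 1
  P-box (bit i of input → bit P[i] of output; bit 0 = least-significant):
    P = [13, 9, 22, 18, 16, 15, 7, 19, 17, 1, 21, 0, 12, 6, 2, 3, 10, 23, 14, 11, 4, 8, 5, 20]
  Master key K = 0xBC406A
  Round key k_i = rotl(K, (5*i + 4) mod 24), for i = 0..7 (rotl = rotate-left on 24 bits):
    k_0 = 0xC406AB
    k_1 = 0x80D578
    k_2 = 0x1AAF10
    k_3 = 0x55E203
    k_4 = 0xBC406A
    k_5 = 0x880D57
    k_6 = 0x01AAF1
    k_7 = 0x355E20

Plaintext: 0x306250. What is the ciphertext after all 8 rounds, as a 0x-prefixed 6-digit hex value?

0x175D33

s_0 = plaintext = 0x306250
s_1 = Round(s_0, k_0) = 0x1DC580
s_2 = Round(s_1, k_1) = 0x5BC20F
s_3 = Round(s_2, k_2) = 0x0A56C7
s_4 = Round(s_3, k_3) = 0x5471EA
s_5 = Round(s_4, k_4) = 0x8705B9
s_6 = Round(s_5, k_5) = 0x520D80
s_7 = Round(s_6, k_6) = 0xDAA1A7
s_8 = Round(s_7, k_7) = 0x175D33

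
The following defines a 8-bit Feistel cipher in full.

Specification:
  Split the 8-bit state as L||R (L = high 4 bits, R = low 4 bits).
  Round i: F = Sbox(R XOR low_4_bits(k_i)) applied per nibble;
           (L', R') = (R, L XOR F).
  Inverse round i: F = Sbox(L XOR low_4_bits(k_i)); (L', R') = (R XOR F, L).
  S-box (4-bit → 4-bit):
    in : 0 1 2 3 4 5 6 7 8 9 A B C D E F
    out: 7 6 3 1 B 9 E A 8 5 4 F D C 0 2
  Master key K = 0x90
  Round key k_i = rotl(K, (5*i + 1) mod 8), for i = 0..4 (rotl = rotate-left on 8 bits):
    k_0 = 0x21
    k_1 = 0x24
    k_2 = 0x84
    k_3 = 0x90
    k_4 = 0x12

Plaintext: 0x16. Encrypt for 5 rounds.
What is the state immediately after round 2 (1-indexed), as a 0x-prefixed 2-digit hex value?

s_0 = plaintext = 0x16
s_1 = Round(s_0, k_0) = 0x6B
s_2 = Round(s_1, k_1) = 0xB4
s_3 = Round(s_2, k_2) = 0x4C
s_4 = Round(s_3, k_3) = 0xC9
s_5 = Round(s_4, k_4) = 0x93

0xB4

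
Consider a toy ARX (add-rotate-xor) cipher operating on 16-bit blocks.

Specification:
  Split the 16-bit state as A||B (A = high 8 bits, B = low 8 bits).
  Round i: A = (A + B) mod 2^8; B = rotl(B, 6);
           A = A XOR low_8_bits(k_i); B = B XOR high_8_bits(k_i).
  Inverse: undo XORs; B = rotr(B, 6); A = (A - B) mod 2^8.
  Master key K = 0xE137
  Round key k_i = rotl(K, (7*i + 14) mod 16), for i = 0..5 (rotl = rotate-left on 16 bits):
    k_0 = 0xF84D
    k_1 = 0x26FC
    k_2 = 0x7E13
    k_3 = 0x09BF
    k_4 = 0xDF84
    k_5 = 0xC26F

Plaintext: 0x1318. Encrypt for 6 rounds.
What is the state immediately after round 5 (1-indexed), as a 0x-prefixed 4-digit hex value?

0x101C

s_0 = plaintext = 0x1318
s_1 = Round(s_0, k_0) = 0x66FE
s_2 = Round(s_1, k_1) = 0x9899
s_3 = Round(s_2, k_2) = 0x2218
s_4 = Round(s_3, k_3) = 0x850F
s_5 = Round(s_4, k_4) = 0x101C
s_6 = Round(s_5, k_5) = 0x43C5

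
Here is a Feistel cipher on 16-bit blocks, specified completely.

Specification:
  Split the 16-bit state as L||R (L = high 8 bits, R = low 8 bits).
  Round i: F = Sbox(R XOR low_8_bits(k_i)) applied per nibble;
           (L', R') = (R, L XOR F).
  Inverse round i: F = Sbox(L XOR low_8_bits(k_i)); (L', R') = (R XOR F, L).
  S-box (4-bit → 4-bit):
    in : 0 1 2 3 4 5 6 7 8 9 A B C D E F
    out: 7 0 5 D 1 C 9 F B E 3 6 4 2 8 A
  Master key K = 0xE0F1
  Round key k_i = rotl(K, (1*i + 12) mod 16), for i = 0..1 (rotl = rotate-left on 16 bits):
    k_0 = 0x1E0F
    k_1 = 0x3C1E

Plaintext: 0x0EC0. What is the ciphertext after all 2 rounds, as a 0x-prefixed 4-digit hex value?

s_0 = plaintext = 0x0EC0
s_1 = Round(s_0, k_0) = 0xC044
s_2 = Round(s_1, k_1) = 0x4403

0x4403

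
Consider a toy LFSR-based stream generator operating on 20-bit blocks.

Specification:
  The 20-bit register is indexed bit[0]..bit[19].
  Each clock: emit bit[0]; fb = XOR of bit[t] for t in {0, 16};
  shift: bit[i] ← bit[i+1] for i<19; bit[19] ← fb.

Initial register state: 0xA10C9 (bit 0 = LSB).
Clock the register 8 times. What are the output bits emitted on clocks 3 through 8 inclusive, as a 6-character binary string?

reg_0 = 0xA10C9
clock 1: out=1, reg = 0xD0864
clock 2: out=0, reg = 0xE8432
clock 3: out=0, reg = 0x74219
clock 4: out=1, reg = 0x3A10C
clock 5: out=0, reg = 0x9D086
clock 6: out=0, reg = 0xCE843
clock 7: out=1, reg = 0xE7421
clock 8: out=1, reg = 0xF3A10

010011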